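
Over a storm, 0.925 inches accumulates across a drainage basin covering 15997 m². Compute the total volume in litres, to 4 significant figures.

375800 litres

Depth: 0.925 in × 25.4 = 23.495 mm.
1 mm over 1 m² is 1 L, so volume = 23.495 × 15997 = 375849.52 L ≈ 375800 L.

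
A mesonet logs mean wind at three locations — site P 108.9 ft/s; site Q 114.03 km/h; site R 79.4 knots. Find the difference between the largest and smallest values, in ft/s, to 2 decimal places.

site Q: 114.03 km/h = 103.9206 ft/s.
site R: 79.4 kt = 134.0121 ft/s.
Spread: 134.0121 − 103.9206 = 30.09 ft/s.

30.09 ft/s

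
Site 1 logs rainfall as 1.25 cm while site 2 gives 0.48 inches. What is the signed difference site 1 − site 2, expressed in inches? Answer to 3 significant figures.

0.0121 in

site 1: 1.25 cm = 0.492126 in.
Difference: 0.492126 − 0.480000 = 0.0121 in.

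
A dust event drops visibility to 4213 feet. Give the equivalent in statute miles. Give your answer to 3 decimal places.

1 ft = 0.000189394 SM, so 4213 × 0.000189394 = 0.798 SM.

0.798 SM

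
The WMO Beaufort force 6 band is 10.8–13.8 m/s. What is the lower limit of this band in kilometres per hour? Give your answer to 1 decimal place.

10.8–13.8 m/s × 3.6 = 38.9–49.7 km/h.

38.9 km/h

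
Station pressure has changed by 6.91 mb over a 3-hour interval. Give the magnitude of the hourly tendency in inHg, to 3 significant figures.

0.0680 inHg per hour

6.91 mb / 3 h × 0.02953 inHg/mb = 0.0680 inHg/h.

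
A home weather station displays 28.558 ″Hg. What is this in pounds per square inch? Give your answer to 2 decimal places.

1 inHg = 0.491154 psi, so 28.558 × 0.491154 = 14.03 psi.

14.03 psi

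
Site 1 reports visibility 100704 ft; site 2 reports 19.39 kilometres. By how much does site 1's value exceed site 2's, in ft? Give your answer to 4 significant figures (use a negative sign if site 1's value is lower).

site 2: 19.39 km = 63615.49 ft.
Difference: 100704.00 − 63615.49 = 37090 ft.

37090 ft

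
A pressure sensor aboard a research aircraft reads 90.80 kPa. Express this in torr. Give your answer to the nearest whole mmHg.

681 mmHg

1 kPa = 7.50062 mmHg, so 90.80 × 7.50062 = 681 mmHg.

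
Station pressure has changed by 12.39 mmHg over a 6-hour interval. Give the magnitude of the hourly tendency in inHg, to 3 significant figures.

0.0813 inHg per hour

12.39 mmHg / 6 h × 0.0393701 inHg/mmHg = 0.0813 inHg/h.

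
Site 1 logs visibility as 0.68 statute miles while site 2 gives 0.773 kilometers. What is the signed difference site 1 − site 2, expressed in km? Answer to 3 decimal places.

0.321 km

site 1: 0.68 SM = 1.09435 km.
Difference: 1.09435 − 0.77300 = 0.321 km.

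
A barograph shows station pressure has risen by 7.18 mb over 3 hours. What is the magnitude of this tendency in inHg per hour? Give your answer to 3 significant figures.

7.18 mb / 3 h × 0.02953 inHg/mb = 0.0707 inHg/h.

0.0707 inHg per hour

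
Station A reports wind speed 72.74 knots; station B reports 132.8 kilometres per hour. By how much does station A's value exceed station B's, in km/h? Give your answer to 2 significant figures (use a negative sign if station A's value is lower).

1.9 km/h

station A: 72.74 kt = 134.714 km/h.
Difference: 134.714 − 132.800 = 1.9 km/h.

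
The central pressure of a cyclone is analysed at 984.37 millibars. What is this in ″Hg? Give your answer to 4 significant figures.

29.07 inHg

1 mb = 0.02953 inHg, so 984.37 × 0.02953 = 29.07 inHg.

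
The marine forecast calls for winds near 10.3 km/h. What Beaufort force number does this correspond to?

10.3 km/h = 2.9 m/s, which is Beaufort 2 (light breeze, 1.6–3.3 m/s).

Beaufort force 2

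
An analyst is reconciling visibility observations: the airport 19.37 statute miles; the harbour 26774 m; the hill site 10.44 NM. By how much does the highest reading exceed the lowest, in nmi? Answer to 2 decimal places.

6.39 nmi

the airport: 19.37 SM = 16.8321 nmi.
the harbour: 26774 m = 14.4568 nmi.
Spread: 16.8321 − 10.4400 = 6.39 nmi.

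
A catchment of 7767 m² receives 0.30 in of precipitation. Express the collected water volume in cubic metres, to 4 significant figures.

59.18 cubic metres

Depth: 0.30 in × 25.4 = 7.62 mm.
1 mm over 1 m² is 1 L, so volume = 7.62 × 7767 = 59184.54 L = 59.18 m³.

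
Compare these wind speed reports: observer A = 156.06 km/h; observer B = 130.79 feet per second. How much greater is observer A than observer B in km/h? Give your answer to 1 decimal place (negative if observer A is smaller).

12.5 km/h

observer B: 130.79 ft/s = 143.513 km/h.
Difference: 156.060 − 143.513 = 12.5 km/h.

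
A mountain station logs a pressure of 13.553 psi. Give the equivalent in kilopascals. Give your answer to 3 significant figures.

93.4 kPa

1 psi = 6.89476 kPa, so 13.553 × 6.89476 = 93.4 kPa.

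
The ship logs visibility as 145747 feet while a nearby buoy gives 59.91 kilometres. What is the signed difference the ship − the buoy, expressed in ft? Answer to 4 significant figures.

the buoy: 59.91 km = 196555.12 ft.
Difference: 145747.00 − 196555.12 = -50810 ft.

-50810 ft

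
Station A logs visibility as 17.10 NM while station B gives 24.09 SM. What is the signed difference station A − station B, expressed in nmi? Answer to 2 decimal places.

-3.83 nmi

station B: 24.09 SM = 20.9336 nmi.
Difference: 17.1000 − 20.9336 = -3.83 nmi.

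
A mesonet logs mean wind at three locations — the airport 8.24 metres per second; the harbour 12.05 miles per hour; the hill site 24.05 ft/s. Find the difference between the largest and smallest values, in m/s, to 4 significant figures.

2.853 m/s

the harbour: 12.05 mph = 5.38683 m/s.
the hill site: 24.05 ft/s = 7.33044 m/s.
Spread: 8.24000 − 5.38683 = 2.853 m/s.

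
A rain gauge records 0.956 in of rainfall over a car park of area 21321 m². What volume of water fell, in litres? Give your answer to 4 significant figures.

517700 litres

Depth: 0.956 in × 25.4 = 24.2824 mm.
1 mm over 1 m² is 1 L, so volume = 24.2824 × 21321 = 517725.05 L ≈ 517700 L.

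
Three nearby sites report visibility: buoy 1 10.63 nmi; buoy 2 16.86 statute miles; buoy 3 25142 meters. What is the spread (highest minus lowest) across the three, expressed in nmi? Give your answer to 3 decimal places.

buoy 2: 16.86 SM = 14.65094 nmi.
buoy 3: 25142 m = 13.57559 nmi.
Spread: 14.65094 − 10.63000 = 4.021 nmi.

4.021 nmi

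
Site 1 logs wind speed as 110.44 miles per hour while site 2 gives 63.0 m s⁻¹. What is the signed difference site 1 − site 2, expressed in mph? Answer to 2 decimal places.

site 2: 63.0 m/s = 140.9270 mph.
Difference: 110.4400 − 140.9270 = -30.49 mph.

-30.49 mph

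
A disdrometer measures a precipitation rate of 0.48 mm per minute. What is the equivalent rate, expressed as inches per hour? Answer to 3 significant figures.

0.48 mm/minute × 0.0393701 in/mm × 60 minute/hour = 1.13 in/hour.

1.13 in/hour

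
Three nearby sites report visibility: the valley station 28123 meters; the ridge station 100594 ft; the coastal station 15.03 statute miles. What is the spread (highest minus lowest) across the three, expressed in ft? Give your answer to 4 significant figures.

21240 ft

the valley station: 28123 m = 92267.06 ft.
the coastal station: 15.03 SM = 79358.40 ft.
Spread: 100594.00 − 79358.40 = 21240 ft.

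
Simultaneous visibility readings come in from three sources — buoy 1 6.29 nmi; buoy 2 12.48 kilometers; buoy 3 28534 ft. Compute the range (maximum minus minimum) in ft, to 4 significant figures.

buoy 1: 6.29 nmi = 38218.77 ft.
buoy 2: 12.48 km = 40944.88 ft.
Spread: 40944.88 − 28534.00 = 12410 ft.

12410 ft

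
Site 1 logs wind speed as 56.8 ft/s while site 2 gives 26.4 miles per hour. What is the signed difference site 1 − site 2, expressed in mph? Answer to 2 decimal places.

site 1: 56.8 ft/s = 38.7273 mph.
Difference: 38.7273 − 26.4000 = 12.33 mph.

12.33 mph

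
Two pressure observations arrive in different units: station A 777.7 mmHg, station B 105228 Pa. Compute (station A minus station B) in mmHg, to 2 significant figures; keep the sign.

-12 mmHg

station B: 105228 Pa = 789.27 mmHg.
Difference: 777.70 − 789.27 = -12 mmHg.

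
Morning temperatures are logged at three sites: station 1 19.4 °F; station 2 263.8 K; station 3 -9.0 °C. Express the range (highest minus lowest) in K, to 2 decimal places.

station 1: 19.4 °F = -7.000 °C.
station 2: 263.8 K = -9.350 °C.
Spread: (-7.000) − (-9.350) = 2.350 °C.

2.35 K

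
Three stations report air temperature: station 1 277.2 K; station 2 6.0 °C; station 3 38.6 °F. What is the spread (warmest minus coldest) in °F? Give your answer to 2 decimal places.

4.20 °F

station 1: 277.2 K = 4.050 °C.
station 3: 38.6 °F = 3.667 °C.
Spread: 6.000 − 3.667 = 2.333 °C = 4.20 °F.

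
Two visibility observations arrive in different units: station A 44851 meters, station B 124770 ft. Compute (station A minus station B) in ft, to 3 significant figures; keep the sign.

station A: 44851 m = 147148.95 ft.
Difference: 147148.95 − 124770.00 = 22400 ft.

22400 ft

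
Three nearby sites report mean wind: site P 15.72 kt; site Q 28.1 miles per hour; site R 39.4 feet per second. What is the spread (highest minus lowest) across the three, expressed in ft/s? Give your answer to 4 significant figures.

site P: 15.72 kt = 26.5324 ft/s.
site Q: 28.1 mph = 41.2133 ft/s.
Spread: 41.2133 − 26.5324 = 14.68 ft/s.

14.68 ft/s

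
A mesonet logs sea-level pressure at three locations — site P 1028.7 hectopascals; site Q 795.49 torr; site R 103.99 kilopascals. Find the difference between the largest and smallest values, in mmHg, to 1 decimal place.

23.9 mmHg

site P: 1028.7 hPa = 771.588 mmHg.
site R: 103.99 kPa = 779.989 mmHg.
Spread: 795.490 − 771.588 = 23.9 mmHg.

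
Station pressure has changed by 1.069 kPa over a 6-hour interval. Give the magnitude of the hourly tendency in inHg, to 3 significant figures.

0.0526 inHg per hour

1.069 kPa / 6 h × 0.2953 inHg/kPa = 0.0526 inHg/h.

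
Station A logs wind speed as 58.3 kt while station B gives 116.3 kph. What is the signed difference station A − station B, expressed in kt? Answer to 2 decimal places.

station B: 116.3 km/h = 62.7970 kt.
Difference: 58.3000 − 62.7970 = -4.50 kt.

-4.50 kt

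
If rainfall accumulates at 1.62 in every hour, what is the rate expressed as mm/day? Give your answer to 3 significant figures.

1.62 in/hour × 25.4 mm/in × 24 hour/day = 988 mm/day.

988 mm/day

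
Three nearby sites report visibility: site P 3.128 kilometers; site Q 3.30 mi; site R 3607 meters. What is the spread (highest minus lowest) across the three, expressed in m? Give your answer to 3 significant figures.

site P: 3.128 km = 3128.00 m.
site Q: 3.30 SM = 5310.84 m.
Spread: 5310.84 − 3128.00 = 2180 m.

2180 m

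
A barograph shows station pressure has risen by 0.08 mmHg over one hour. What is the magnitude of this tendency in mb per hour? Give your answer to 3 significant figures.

0.107 mb per hour

0.08 mmHg / 1 h × 1.33322 mb/mmHg = 0.107 mb/h.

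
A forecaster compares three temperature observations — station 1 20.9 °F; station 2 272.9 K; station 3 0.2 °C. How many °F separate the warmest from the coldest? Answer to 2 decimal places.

station 1: 20.9 °F = -6.167 °C.
station 2: 272.9 K = -0.250 °C.
Spread: 0.200 − (-6.167) = 6.367 °C = 11.46 °F.

11.46 °F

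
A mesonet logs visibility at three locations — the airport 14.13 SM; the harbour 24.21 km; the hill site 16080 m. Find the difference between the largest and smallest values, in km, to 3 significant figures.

8.13 km

the airport: 14.13 SM = 22.7400 km.
the hill site: 16080 m = 16.0800 km.
Spread: 24.2100 − 16.0800 = 8.13 km.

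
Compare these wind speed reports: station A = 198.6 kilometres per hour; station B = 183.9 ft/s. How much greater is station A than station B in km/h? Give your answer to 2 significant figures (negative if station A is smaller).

-3.2 km/h

station B: 183.9 ft/s = 201.790 km/h.
Difference: 198.600 − 201.790 = -3.2 km/h.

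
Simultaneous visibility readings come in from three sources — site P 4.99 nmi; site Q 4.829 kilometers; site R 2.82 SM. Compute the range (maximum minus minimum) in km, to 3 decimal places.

4.703 km

site P: 4.99 nmi = 9.24148 km.
site R: 2.82 SM = 4.53835 km.
Spread: 9.24148 − 4.53835 = 4.703 km.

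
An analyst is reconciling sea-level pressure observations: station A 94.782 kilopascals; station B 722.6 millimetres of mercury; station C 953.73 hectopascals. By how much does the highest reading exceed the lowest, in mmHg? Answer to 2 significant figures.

station A: 94.782 kPa = 710.92 mmHg.
station C: 953.73 hPa = 715.36 mmHg.
Spread: 722.60 − 710.92 = 12 mmHg.

12 mmHg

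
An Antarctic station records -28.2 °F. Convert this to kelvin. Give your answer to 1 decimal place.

First to °C: -33.44 °C.
Then to K: 239.7 K.

239.7 K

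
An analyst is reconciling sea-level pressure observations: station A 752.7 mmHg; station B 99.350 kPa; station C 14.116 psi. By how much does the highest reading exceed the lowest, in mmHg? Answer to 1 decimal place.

station B: 99.350 kPa = 745.186 mmHg.
station C: 14.116 psi = 730.008 mmHg.
Spread: 752.700 − 730.008 = 22.7 mmHg.

22.7 mmHg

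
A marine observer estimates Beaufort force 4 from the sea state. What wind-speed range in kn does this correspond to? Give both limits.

Beaufort 4 (moderate breeze) spans 11–16 knots.

11 to 16 kt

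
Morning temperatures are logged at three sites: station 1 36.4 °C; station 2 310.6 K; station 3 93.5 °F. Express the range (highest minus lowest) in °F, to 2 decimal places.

station 2: 310.6 K = 37.450 °C.
station 3: 93.5 °F = 34.167 °C.
Spread: 37.450 − 34.167 = 3.283 °C = 5.91 °F.

5.91 °F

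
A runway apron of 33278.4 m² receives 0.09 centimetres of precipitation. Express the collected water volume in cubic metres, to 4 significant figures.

29.95 cubic metres

Depth: 0.09 cm × 10 = 0.9 mm.
1 mm over 1 m² is 1 L, so volume = 0.9 × 33278.4 = 29950.56 L = 29.95 m³.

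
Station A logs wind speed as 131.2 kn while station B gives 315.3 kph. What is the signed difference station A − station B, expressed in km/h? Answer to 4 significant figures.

station A: 131.2 kt = 242.9824 km/h.
Difference: 242.9824 − 315.3000 = -72.32 km/h.

-72.32 km/h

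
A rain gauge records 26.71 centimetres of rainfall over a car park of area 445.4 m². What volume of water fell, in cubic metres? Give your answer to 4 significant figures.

119.0 cubic metres

Depth: 26.71 cm × 10 = 267.1 mm.
1 mm over 1 m² is 1 L, so volume = 267.1 × 445.4 = 118966.34 L = 119.0 m³.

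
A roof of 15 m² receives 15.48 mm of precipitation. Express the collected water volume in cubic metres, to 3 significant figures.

1 mm over 1 m² is 1 L, so volume = 15.48 × 15 = 232.2 L = 0.232 m³.

0.232 cubic metres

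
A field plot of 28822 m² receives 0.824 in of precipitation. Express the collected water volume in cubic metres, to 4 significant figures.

603.2 cubic metres

Depth: 0.824 in × 25.4 = 20.9296 mm.
1 mm over 1 m² is 1 L, so volume = 20.9296 × 28822 = 603232.93 L = 603.2 m³.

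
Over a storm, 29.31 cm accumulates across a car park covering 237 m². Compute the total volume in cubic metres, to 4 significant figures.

Depth: 29.31 cm × 10 = 293.1 mm.
1 mm over 1 m² is 1 L, so volume = 293.1 × 237 = 69464.7 L = 69.46 m³.

69.46 cubic metres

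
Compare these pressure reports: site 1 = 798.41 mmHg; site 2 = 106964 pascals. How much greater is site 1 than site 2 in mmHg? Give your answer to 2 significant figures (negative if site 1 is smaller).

-3.9 mmHg

site 2: 106964 Pa = 802.296 mmHg.
Difference: 798.410 − 802.296 = -3.9 mmHg.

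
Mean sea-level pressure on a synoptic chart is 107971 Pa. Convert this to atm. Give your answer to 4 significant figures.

1 Pa = 9.86923e-06 atm, so 107971 × 9.86923e-06 = 1.066 atm.

1.066 atm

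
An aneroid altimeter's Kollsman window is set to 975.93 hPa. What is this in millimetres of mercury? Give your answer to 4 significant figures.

732.0 mmHg

1 hPa = 0.750062 mmHg, so 975.93 × 0.750062 = 732.0 mmHg.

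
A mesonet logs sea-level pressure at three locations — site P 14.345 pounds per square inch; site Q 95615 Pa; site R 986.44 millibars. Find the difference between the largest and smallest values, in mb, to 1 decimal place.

site P: 14.345 psi = 989.053 mb.
site Q: 95615 Pa = 956.150 mb.
Spread: 989.053 − 956.150 = 32.9 mb.

32.9 mb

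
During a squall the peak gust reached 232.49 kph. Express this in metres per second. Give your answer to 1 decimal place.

64.6 m/s

1 km/h = 0.277778 m/s, so 232.49 × 0.277778 = 64.6 m/s.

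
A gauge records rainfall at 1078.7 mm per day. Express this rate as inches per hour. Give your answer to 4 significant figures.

1.770 in/hour

1078.7 mm/day × 0.0393701 in/mm × 0.0416667 day/hour = 1.770 in/hour.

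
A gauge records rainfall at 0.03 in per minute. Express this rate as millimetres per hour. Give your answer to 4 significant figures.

45.72 mm/hour

0.03 in/minute × 25.4 mm/in × 60 minute/hour = 45.72 mm/hour.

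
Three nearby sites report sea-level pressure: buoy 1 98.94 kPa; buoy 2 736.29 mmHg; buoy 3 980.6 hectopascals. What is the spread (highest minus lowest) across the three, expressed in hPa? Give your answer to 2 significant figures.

8.8 hPa

buoy 1: 98.94 kPa = 989.400 hPa.
buoy 2: 736.29 mmHg = 981.639 hPa.
Spread: 989.400 − 980.600 = 8.8 hPa.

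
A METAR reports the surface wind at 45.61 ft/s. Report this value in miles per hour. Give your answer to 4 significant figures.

31.10 mph

1 ft/s = 0.681818 mph, so 45.61 × 0.681818 = 31.10 mph.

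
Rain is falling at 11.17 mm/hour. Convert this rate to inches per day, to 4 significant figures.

11.17 mm/hour × 0.0393701 in/mm × 24 hour/day = 10.55 in/day.

10.55 in/day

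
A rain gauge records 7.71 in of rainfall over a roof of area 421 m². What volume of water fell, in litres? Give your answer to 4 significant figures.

Depth: 7.71 in × 25.4 = 195.834 mm.
1 mm over 1 m² is 1 L, so volume = 195.834 × 421 = 82446.114 L ≈ 82450 L.

82450 litres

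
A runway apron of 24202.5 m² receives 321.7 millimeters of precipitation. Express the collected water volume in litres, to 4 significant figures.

7786000 litres

1 mm over 1 m² is 1 L, so volume = 321.7 × 24202.5 = 7785944.2 L ≈ 7786000 L.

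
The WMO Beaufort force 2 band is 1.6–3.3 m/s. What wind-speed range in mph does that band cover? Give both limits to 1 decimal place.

1.6–3.3 m/s × 2.237 = 3.6–7.4 mph.

3.6 to 7.4 mph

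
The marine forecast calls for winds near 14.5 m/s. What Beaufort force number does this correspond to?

14.5 m/s lies in the Beaufort 7 band (near gale, 13.9–17.1 m/s).

Beaufort force 7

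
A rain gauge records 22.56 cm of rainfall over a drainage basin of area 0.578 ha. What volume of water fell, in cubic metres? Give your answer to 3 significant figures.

Depth: 22.56 cm × 10 = 225.6 mm.
Area: 0.578 ha = 5780 m².
1 mm over 1 m² is 1 L, so volume = 225.6 × 5780 = 1303968 L = 1300 m³.

1300 cubic metres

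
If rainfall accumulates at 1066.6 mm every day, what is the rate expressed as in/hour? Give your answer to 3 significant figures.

1066.6 mm/day × 0.0393701 in/mm × 0.0416667 day/hour = 1.75 in/hour.

1.75 in/hour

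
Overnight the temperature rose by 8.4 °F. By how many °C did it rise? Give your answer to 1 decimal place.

4.7 °C

Converting a difference, only the 9/5 scale factor applies: Δ°C = 8.4 × 0.5556 = 4.7 °C.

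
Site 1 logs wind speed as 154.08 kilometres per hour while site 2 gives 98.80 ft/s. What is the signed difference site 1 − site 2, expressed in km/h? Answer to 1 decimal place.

45.7 km/h

site 2: 98.80 ft/s = 108.411 km/h.
Difference: 154.080 − 108.411 = 45.7 km/h.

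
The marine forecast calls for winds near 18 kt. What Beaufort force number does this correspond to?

18 kt lies in the Beaufort 5 band (fresh breeze, 17–21 kt).

Beaufort force 5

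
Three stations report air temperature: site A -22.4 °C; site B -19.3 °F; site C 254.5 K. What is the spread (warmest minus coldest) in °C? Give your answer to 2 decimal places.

site B: -19.3 °F = -28.500 °C.
site C: 254.5 K = -18.650 °C.
Spread: (-18.650) − (-28.500) = 9.850 °C.

9.85 °C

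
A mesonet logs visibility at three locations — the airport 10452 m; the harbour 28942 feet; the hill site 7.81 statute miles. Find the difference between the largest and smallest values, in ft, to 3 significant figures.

the airport: 10452 m = 34291.34 ft.
the hill site: 7.81 SM = 41236.80 ft.
Spread: 41236.80 − 28942.00 = 12300 ft.

12300 ft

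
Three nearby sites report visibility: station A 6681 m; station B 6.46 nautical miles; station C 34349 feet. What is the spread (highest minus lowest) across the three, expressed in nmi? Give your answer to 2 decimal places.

2.85 nmi

station A: 6681 m = 3.6075 nmi.
station C: 34349 ft = 5.6531 nmi.
Spread: 6.4600 − 3.6075 = 2.85 nmi.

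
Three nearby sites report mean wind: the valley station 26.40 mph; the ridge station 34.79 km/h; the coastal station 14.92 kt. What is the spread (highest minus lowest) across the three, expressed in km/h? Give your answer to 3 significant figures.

14.9 km/h

the valley station: 26.40 mph = 42.487 km/h.
the coastal station: 14.92 kt = 27.632 km/h.
Spread: 42.487 − 27.632 = 14.9 km/h.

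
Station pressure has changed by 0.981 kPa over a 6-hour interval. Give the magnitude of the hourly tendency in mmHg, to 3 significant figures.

0.981 kPa / 6 h × 7.50062 mmHg/kPa = 1.23 mmHg/h.

1.23 mmHg per hour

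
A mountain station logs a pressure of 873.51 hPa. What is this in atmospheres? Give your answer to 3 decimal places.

1 hPa = 0.000986923 atm, so 873.51 × 0.000986923 = 0.862 atm.

0.862 atm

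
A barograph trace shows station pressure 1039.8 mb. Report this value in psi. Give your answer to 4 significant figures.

1 mb = 0.0145038 psi, so 1039.8 × 0.0145038 = 15.08 psi.

15.08 psi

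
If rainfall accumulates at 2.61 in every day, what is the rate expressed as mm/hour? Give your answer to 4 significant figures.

2.762 mm/hour

2.61 in/day × 25.4 mm/in × 0.0416667 day/hour = 2.762 mm/hour.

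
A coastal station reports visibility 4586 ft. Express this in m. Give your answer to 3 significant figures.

1400 m

1 ft = 0.3048 m, so 4586 × 0.3048 = 1400 m.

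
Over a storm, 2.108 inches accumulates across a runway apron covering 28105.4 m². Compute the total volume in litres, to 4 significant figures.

Depth: 2.108 in × 25.4 = 53.5432 mm.
1 mm over 1 m² is 1 L, so volume = 53.5432 × 28105.4 = 1504853.1 L ≈ 1505000 L.

1505000 litres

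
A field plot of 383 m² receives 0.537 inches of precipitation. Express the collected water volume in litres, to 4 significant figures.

Depth: 0.537 in × 25.4 = 13.6398 mm.
1 mm over 1 m² is 1 L, so volume = 13.6398 × 383 = 5224.0434 L ≈ 5224 L.

5224 litres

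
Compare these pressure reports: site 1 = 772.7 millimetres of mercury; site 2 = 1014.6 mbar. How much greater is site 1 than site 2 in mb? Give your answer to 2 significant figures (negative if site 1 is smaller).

16 mb

site 1: 772.7 mmHg = 1030.18 mb.
Difference: 1030.18 − 1014.60 = 16 mb.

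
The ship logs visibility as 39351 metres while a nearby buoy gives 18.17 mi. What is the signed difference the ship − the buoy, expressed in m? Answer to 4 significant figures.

10110 m

the buoy: 18.17 SM = 29241.78 m.
Difference: 39351.00 − 29241.78 = 10110 m.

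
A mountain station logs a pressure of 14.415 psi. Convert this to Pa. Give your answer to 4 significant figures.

1 psi = 6894.76 Pa, so 14.415 × 6894.76 = 99390 Pa.

99390 Pa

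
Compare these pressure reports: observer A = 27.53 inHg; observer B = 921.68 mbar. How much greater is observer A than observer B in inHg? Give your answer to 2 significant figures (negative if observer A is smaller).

observer B: 921.68 mb = 27.2172 inHg.
Difference: 27.5300 − 27.2172 = 0.31 inHg.

0.31 inHg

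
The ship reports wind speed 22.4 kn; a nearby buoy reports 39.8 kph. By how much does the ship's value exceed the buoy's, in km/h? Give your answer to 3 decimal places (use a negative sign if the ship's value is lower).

the ship: 22.4 kt = 41.48480 km/h.
Difference: 41.48480 − 39.80000 = 1.685 km/h.

1.685 km/h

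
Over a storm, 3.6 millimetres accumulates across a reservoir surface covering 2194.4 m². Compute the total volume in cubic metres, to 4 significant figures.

7.900 cubic metres

1 mm over 1 m² is 1 L, so volume = 3.6 × 2194.4 = 7899.84 L = 7.900 m³.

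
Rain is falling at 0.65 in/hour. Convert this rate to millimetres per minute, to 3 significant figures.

0.65 in/hour × 25.4 mm/in × 0.0166667 hour/minute = 0.275 mm/minute.

0.275 mm/minute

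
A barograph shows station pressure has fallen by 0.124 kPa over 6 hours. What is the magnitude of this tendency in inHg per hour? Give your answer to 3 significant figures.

0.124 kPa / 6 h × 0.2953 inHg/kPa = 0.00610 inHg/h.

0.00610 inHg per hour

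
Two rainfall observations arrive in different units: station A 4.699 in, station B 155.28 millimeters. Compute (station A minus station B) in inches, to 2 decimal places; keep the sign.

-1.41 in

station B: 155.28 mm = 6.1134 in.
Difference: 4.6990 − 6.1134 = -1.41 in.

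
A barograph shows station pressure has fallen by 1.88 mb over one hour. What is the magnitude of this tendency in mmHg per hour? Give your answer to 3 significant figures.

1.41 mmHg per hour

1.88 mb / 1 h × 0.750062 mmHg/mb = 1.41 mmHg/h.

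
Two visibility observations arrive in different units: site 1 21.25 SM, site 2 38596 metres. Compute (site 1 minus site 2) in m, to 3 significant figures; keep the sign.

-4400 m

site 1: 21.25 SM = 34198.56 m.
Difference: 34198.56 − 38596.00 = -4400 m.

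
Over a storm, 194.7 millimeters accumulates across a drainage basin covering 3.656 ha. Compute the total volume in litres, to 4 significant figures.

Area: 3.656 ha = 36560 m².
1 mm over 1 m² is 1 L, so volume = 194.7 × 36560 = 7118232 L ≈ 7118000 L.

7118000 litres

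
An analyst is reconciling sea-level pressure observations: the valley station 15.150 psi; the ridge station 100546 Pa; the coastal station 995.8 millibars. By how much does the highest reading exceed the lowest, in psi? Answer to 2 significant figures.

the ridge station: 100546 Pa = 14.5830 psi.
the coastal station: 995.8 mb = 14.4429 psi.
Spread: 15.1500 − 14.4429 = 0.71 psi.

0.71 psi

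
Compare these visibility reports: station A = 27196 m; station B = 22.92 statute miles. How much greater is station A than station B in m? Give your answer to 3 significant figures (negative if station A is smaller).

station B: 22.92 SM = 36886.16 m.
Difference: 27196.00 − 36886.16 = -9690 m.

-9690 m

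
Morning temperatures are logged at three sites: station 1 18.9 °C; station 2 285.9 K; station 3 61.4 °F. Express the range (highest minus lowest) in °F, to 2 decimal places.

11.07 °F

station 2: 285.9 K = 12.750 °C.
station 3: 61.4 °F = 16.333 °C.
Spread: 18.900 − 12.750 = 6.150 °C = 11.07 °F.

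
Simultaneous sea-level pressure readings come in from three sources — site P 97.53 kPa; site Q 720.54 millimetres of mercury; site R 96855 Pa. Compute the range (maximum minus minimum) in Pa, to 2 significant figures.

1500 Pa

site P: 97.53 kPa = 97530.00 Pa.
site Q: 720.54 mmHg = 96064.11 Pa.
Spread: 97530.00 − 96064.11 = 1500 Pa.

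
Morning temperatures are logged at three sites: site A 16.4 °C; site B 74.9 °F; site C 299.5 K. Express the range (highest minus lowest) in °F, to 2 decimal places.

17.91 °F

site B: 74.9 °F = 23.833 °C.
site C: 299.5 K = 26.350 °C.
Spread: 26.350 − 16.400 = 9.950 °C = 17.91 °F.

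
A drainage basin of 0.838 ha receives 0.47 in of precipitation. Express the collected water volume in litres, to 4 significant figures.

100000 litres

Depth: 0.47 in × 25.4 = 11.938 mm.
Area: 0.838 ha = 8380 m².
1 mm over 1 m² is 1 L, so volume = 11.938 × 8380 = 100040.44 L ≈ 100000 L.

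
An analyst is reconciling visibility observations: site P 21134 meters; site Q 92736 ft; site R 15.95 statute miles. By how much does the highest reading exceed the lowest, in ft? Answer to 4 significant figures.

site P: 21134 m = 69337.27 ft.
site R: 15.95 SM = 84216.00 ft.
Spread: 92736.00 − 69337.27 = 23400 ft.

23400 ft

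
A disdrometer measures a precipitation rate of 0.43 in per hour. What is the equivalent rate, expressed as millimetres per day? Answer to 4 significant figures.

262.1 mm/day

0.43 in/hour × 25.4 mm/in × 24 hour/day = 262.1 mm/day.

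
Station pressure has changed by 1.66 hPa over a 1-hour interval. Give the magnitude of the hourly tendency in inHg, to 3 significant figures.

1.66 hPa / 1 h × 0.02953 inHg/hPa = 0.0490 inHg/h.

0.0490 inHg per hour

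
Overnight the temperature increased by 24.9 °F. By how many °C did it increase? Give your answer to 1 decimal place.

13.8 °C

Converting a difference, only the 9/5 scale factor applies: Δ°C = 24.9 × 0.5556 = 13.8 °C.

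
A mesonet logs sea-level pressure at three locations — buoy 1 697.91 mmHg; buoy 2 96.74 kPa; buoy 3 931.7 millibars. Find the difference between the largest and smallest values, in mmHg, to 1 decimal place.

buoy 2: 96.74 kPa = 725.610 mmHg.
buoy 3: 931.7 mb = 698.832 mmHg.
Spread: 725.610 − 697.910 = 27.7 mmHg.

27.7 mmHg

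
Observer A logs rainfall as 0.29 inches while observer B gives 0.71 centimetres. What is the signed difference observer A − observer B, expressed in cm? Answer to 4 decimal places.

observer A: 0.29 in = 0.736600 cm.
Difference: 0.736600 − 0.710000 = 0.0266 cm.

0.0266 cm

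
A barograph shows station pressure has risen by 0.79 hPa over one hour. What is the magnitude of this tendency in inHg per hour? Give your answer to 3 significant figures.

0.79 hPa / 1 h × 0.02953 inHg/hPa = 0.0233 inHg/h.

0.0233 inHg per hour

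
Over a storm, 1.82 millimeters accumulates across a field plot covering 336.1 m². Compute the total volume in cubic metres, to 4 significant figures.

0.6117 cubic metres

1 mm over 1 m² is 1 L, so volume = 1.82 × 336.1 = 611.702 L = 0.6117 m³.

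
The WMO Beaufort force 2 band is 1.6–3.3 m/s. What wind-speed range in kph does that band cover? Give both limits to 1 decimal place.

5.8 to 11.9 km/h

1.6–3.3 m/s × 3.6 = 5.8–11.9 km/h.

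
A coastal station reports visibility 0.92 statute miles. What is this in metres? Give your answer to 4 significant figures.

1 SM = 1609.34 m, so 0.92 × 1609.34 = 1481 m.

1481 m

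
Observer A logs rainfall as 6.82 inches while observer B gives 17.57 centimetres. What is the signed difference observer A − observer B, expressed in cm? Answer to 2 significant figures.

-0.25 cm

observer A: 6.82 in = 17.3228 cm.
Difference: 17.3228 − 17.5700 = -0.25 cm.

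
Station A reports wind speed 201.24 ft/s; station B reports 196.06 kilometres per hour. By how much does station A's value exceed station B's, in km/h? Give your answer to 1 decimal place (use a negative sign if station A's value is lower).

24.8 km/h

station A: 201.24 ft/s = 220.817 km/h.
Difference: 220.817 − 196.060 = 24.8 km/h.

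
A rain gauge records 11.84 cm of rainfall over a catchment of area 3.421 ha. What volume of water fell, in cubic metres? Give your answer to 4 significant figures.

Depth: 11.84 cm × 10 = 118.4 mm.
Area: 3.421 ha = 34210 m².
1 mm over 1 m² is 1 L, so volume = 118.4 × 34210 = 4050464 L = 4050 m³.

4050 cubic metres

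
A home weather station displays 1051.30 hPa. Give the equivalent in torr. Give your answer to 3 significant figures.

789 mmHg

1 hPa = 0.750062 mmHg, so 1051.30 × 0.750062 = 789 mmHg.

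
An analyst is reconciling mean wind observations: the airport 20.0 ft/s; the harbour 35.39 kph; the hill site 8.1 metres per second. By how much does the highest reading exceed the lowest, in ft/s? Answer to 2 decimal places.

12.25 ft/s

the harbour: 35.39 km/h = 32.2525 ft/s.
the hill site: 8.1 m/s = 26.5748 ft/s.
Spread: 32.2525 − 20.0000 = 12.25 ft/s.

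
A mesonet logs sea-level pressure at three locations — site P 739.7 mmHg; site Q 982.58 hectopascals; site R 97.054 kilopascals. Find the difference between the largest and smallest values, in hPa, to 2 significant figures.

site P: 739.7 mmHg = 986.19 hPa.
site R: 97.054 kPa = 970.54 hPa.
Spread: 986.19 − 970.54 = 16 hPa.

16 hPa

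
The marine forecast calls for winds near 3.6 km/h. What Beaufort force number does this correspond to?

Beaufort force 1

3.6 km/h = 1.0 m/s, which is Beaufort 1 (light air, 0.3–1.5 m/s).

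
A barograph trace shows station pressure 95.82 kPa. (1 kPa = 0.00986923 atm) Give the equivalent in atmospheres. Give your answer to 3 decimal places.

1 kPa = 0.00986923 atm, so 95.82 × 0.00986923 = 0.946 atm.

0.946 atm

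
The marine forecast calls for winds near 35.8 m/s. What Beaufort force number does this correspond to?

35.8 m/s lies in the Beaufort 12 band (hurricane force, ≥32.7 m/s).

Beaufort force 12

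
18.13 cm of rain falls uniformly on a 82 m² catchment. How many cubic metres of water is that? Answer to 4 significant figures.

Depth: 18.13 cm × 10 = 181.3 mm.
1 mm over 1 m² is 1 L, so volume = 181.3 × 82 = 14866.6 L = 14.87 m³.

14.87 cubic metres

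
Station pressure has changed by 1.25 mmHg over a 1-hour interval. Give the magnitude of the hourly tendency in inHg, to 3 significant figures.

0.0492 inHg per hour

1.25 mmHg / 1 h × 0.0393701 inHg/mmHg = 0.0492 inHg/h.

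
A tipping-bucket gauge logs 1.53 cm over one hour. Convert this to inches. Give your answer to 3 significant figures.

0.602 in

1 cm = 0.393701 in, so 1.53 × 0.393701 = 0.602 in.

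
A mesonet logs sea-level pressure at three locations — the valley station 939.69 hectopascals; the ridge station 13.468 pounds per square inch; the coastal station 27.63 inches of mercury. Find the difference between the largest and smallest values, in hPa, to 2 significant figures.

the ridge station: 13.468 psi = 928.59 hPa.
the coastal station: 27.63 inHg = 935.66 hPa.
Spread: 939.69 − 928.59 = 11 hPa.

11 hPa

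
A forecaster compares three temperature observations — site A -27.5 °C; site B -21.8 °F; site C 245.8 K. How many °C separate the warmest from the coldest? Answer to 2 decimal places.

2.54 °C

site B: -21.8 °F = -29.889 °C.
site C: 245.8 K = -27.350 °C.
Spread: (-27.350) − (-29.889) = 2.539 °C.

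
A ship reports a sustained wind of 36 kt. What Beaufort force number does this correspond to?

36 kt lies in the Beaufort 8 band (gale, 34–40 kt).

Beaufort force 8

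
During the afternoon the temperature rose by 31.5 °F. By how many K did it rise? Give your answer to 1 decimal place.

Converting a difference, only the 9/5 scale factor applies: ΔK = 31.5 × 0.5556 = 17.5 K.

17.5 K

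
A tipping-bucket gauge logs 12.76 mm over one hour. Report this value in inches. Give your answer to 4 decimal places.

0.5024 in

1 mm = 0.0393701 in, so 12.76 × 0.0393701 = 0.5024 in.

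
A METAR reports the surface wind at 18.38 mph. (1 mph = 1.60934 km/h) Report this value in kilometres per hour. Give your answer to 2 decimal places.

29.58 km/h

1 mph = 1.60934 km/h, so 18.38 × 1.60934 = 29.58 km/h.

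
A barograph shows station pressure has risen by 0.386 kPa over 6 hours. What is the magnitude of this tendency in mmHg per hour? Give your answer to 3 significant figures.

0.386 kPa / 6 h × 7.50062 mmHg/kPa = 0.483 mmHg/h.

0.483 mmHg per hour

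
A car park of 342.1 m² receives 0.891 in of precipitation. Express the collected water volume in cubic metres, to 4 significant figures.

7.742 cubic metres

Depth: 0.891 in × 25.4 = 22.6314 mm.
1 mm over 1 m² is 1 L, so volume = 22.6314 × 342.1 = 7742.2019 L = 7.742 m³.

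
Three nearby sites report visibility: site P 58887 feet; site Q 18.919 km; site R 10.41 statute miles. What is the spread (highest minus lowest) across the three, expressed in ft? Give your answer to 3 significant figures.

7110 ft

site Q: 18.919 km = 62070.21 ft.
site R: 10.41 SM = 54964.80 ft.
Spread: 62070.21 − 54964.80 = 7110 ft.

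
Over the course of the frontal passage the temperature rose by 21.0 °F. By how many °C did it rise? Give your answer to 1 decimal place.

Converting a difference, only the 9/5 scale factor applies: Δ°C = 21.0 × 0.5556 = 11.7 °C.

11.7 °C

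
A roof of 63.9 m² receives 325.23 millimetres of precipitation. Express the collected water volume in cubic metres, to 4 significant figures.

20.78 cubic metres

1 mm over 1 m² is 1 L, so volume = 325.23 × 63.9 = 20782.197 L = 20.78 m³.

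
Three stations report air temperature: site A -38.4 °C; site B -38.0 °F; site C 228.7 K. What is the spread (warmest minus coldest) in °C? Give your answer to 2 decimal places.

6.05 °C

site B: -38.0 °F = -38.889 °C.
site C: 228.7 K = -44.450 °C.
Spread: (-38.400) − (-44.450) = 6.050 °C.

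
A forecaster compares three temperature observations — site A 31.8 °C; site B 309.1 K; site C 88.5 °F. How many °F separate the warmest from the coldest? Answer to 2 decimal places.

8.21 °F

site B: 309.1 K = 35.950 °C.
site C: 88.5 °F = 31.389 °C.
Spread: 35.950 − 31.389 = 4.561 °C = 8.21 °F.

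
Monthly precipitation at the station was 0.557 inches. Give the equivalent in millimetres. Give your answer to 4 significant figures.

14.15 mm

1 in = 25.4 mm, so 0.557 × 25.4 = 14.15 mm.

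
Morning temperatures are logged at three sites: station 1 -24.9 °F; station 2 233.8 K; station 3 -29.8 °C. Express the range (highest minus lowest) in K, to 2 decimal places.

station 1: -24.9 °F = -31.611 °C.
station 2: 233.8 K = -39.350 °C.
Spread: (-29.800) − (-39.350) = 9.550 °C.

9.55 K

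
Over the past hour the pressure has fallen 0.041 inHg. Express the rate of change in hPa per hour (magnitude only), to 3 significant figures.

1.39 hPa per hour

0.041 inHg / 1 h × 33.8639 hPa/inHg = 1.39 hPa/h.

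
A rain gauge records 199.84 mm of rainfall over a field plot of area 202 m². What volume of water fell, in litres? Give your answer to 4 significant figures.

1 mm over 1 m² is 1 L, so volume = 199.84 × 202 = 40367.68 L ≈ 40370 L.

40370 litres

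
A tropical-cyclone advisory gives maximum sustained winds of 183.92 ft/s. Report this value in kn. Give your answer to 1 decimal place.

1 ft/s = 0.592484 kt, so 183.92 × 0.592484 = 109.0 kt.

109.0 kt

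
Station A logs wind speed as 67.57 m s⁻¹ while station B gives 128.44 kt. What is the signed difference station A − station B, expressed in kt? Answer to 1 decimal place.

2.9 kt

station A: 67.57 m/s = 131.346 kt.
Difference: 131.346 − 128.440 = 2.9 kt.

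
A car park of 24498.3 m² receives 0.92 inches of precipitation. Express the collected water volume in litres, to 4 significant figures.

572500 litres

Depth: 0.92 in × 25.4 = 23.368 mm.
1 mm over 1 m² is 1 L, so volume = 23.368 × 24498.3 = 572476.27 L ≈ 572500 L.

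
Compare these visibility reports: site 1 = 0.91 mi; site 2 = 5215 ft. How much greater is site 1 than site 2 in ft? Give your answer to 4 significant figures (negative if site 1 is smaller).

site 1: 0.91 SM = 4804.800 ft.
Difference: 4804.800 − 5215.000 = -410.2 ft.

-410.2 ft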